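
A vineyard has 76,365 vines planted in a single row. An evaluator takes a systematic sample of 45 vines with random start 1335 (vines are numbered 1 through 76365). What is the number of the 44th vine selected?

74306

k = 76365/45 = 1697
44th selection = r + (44−1)·k = 1335 + 43×1697 = 1335 + 72971 = 74306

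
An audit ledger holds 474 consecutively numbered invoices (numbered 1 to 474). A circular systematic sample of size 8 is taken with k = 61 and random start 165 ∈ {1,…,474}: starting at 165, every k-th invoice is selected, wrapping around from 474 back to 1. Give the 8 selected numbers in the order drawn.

165, 226, 287, 348, 409, 470, 57, 118

Selection 1: 165
Selection 2: 165 + 61 = 226
Selection 3: 226 + 61 = 287
Selection 4: 287 + 61 = 348
Selection 5: 348 + 61 = 409
Selection 6: 409 + 61 = 470
Selection 7: 470 + 61 = 531 → 531 − 474 = 57
Selection 8: 57 + 61 = 118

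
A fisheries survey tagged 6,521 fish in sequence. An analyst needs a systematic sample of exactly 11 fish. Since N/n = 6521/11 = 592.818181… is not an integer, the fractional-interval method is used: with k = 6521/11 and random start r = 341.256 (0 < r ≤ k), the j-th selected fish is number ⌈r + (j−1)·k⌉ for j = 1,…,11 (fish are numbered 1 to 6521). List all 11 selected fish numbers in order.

342, 935, 1527, 2120, 2713, 3306, 3899, 4491, 5084, 5677, 6270

j=1: r + 0k = 341.256 → ⌈·⌉ = 342
j=2: r + 1k = 934.074181… → ⌈·⌉ = 935
j=3: r + 2k = 1526.892363… → ⌈·⌉ = 1527
j=4: r + 3k = 2119.710545… → ⌈·⌉ = 2120
j=5: r + 4k = 2712.528727… → ⌈·⌉ = 2713
j=6: r + 5k = 3305.346909… → ⌈·⌉ = 3306
j=7: r + 6k = 3898.165090… → ⌈·⌉ = 3899
j=8: r + 7k = 4490.983272… → ⌈·⌉ = 4491
j=9: r + 8k = 5083.801454… → ⌈·⌉ = 5084
j=10: r + 9k = 5676.619636… → ⌈·⌉ = 5677
j=11: r + 10k = 6269.437818… → ⌈·⌉ = 6270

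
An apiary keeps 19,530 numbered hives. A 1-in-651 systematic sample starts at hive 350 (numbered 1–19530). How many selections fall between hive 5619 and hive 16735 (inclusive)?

17

k = 651
First selection ≥ 5619: 350 + ⌈(5619−350)/651⌉·651 = 350 + 9×651 = 6209
Last selection ≤ 16735: 350 + ⌊(16735−350)/651⌋·651 = 350 + 25×651 = 16625
Count = 25 − 9 + 1 = 17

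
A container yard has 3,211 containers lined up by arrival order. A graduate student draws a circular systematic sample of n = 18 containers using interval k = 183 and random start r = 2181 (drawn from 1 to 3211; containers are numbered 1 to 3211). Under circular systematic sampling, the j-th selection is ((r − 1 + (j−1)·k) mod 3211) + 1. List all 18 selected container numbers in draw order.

2181, 2364, 2547, 2730, 2913, 3096, 68, 251, 434, 617, 800, 983, 1166, 1349, 1532, 1715, 1898, 2081

Selection 1: 2181
Selection 2: 2181 + 183 = 2364
Selection 3: 2364 + 183 = 2547
Selection 4: 2547 + 183 = 2730
Selection 5: 2730 + 183 = 2913
Selection 6: 2913 + 183 = 3096
Selection 7: 3096 + 183 = 3279 → 3279 − 3211 = 68
Selection 8: 68 + 183 = 251
Selection 9: 251 + 183 = 434
Selection 10: 434 + 183 = 617
Selection 11: 617 + 183 = 800
Selection 12: 800 + 183 = 983
Selection 13: 983 + 183 = 1166
Selection 14: 1166 + 183 = 1349
Selection 15: 1349 + 183 = 1532
Selection 16: 1532 + 183 = 1715
Selection 17: 1715 + 183 = 1898
Selection 18: 1898 + 183 = 2081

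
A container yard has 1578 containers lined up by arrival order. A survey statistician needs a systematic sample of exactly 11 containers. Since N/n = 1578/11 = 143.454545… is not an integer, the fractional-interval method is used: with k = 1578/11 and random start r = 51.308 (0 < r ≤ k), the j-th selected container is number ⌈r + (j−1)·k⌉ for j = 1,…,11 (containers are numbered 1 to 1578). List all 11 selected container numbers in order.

j=1: r + 0k = 51.308 → ⌈·⌉ = 52
j=2: r + 1k = 194.762545… → ⌈·⌉ = 195
j=3: r + 2k = 338.217090… → ⌈·⌉ = 339
j=4: r + 3k = 481.671636… → ⌈·⌉ = 482
j=5: r + 4k = 625.126181… → ⌈·⌉ = 626
j=6: r + 5k = 768.580727… → ⌈·⌉ = 769
j=7: r + 6k = 912.035272… → ⌈·⌉ = 913
j=8: r + 7k = 1055.489818… → ⌈·⌉ = 1056
j=9: r + 8k = 1198.944363… → ⌈·⌉ = 1199
j=10: r + 9k = 1342.398909… → ⌈·⌉ = 1343
j=11: r + 10k = 1485.853454… → ⌈·⌉ = 1486

52, 195, 339, 482, 626, 769, 913, 1056, 1199, 1343, 1486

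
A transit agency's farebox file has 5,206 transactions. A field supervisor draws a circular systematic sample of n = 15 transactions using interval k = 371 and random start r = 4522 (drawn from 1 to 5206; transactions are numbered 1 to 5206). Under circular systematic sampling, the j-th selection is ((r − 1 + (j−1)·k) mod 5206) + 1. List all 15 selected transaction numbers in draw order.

Selection 1: 4522
Selection 2: 4522 + 371 = 4893
Selection 3: 4893 + 371 = 5264 → 5264 − 5206 = 58
Selection 4: 58 + 371 = 429
Selection 5: 429 + 371 = 800
Selection 6: 800 + 371 = 1171
Selection 7: 1171 + 371 = 1542
Selection 8: 1542 + 371 = 1913
Selection 9: 1913 + 371 = 2284
Selection 10: 2284 + 371 = 2655
Selection 11: 2655 + 371 = 3026
Selection 12: 3026 + 371 = 3397
Selection 13: 3397 + 371 = 3768
Selection 14: 3768 + 371 = 4139
Selection 15: 4139 + 371 = 4510

4522, 4893, 58, 429, 800, 1171, 1542, 1913, 2284, 2655, 3026, 3397, 3768, 4139, 4510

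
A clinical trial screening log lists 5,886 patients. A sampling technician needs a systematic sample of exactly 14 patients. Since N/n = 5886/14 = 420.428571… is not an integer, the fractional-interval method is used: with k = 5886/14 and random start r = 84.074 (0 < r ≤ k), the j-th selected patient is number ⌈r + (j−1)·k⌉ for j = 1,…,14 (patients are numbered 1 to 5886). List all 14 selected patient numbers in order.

j=1: r + 0k = 84.074 → ⌈·⌉ = 85
j=2: r + 1k = 504.502571… → ⌈·⌉ = 505
j=3: r + 2k = 924.931142… → ⌈·⌉ = 925
j=4: r + 3k = 1345.359714… → ⌈·⌉ = 1346
j=5: r + 4k = 1765.788285… → ⌈·⌉ = 1766
j=6: r + 5k = 2186.216857… → ⌈·⌉ = 2187
j=7: r + 6k = 2606.645428… → ⌈·⌉ = 2607
j=8: r + 7k = 3027.074 → ⌈·⌉ = 3028
j=9: r + 8k = 3447.502571… → ⌈·⌉ = 3448
j=10: r + 9k = 3867.931142… → ⌈·⌉ = 3868
j=11: r + 10k = 4288.359714… → ⌈·⌉ = 4289
j=12: r + 11k = 4708.788285… → ⌈·⌉ = 4709
j=13: r + 12k = 5129.216857… → ⌈·⌉ = 5130
j=14: r + 13k = 5549.645428… → ⌈·⌉ = 5550

85, 505, 925, 1346, 1766, 2187, 2607, 3028, 3448, 3868, 4289, 4709, 5130, 5550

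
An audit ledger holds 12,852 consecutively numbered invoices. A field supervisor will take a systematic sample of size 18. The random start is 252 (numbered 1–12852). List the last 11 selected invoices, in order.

5250, 5964, 6678, 7392, 8106, 8820, 9534, 10248, 10962, 11676, 12390

k = N/n = 12852/18 = 714
8th selection = 252 + 7×714 = 5250
9th: 5250 + 714 = 5964
10th: 5964 + 714 = 6678
11th: 6678 + 714 = 7392
12th: 7392 + 714 = 8106
13th: 8106 + 714 = 8820
14th: 8820 + 714 = 9534
15th: 9534 + 714 = 10248
16th: 10248 + 714 = 10962
17th: 10962 + 714 = 11676
18th: 11676 + 714 = 12390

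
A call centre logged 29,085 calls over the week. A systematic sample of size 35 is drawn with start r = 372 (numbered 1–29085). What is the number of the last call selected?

28626

k = 29085/35 = 831
35th selection = r + (35−1)·k = 372 + 34×831 = 372 + 28254 = 28626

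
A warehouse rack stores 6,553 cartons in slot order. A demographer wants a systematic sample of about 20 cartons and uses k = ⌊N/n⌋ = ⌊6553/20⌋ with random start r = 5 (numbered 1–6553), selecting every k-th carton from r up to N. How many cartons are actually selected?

21

k = ⌊6553/20⌋ = 327
Achieved size = ⌊(6553 − 5)/327⌋ + 1 = ⌊6548/327⌋ + 1 = 20 + 1 = 21
(last selection: 5 + 20×327 = 6545 ≤ 6553; next would be 6872 > 6553)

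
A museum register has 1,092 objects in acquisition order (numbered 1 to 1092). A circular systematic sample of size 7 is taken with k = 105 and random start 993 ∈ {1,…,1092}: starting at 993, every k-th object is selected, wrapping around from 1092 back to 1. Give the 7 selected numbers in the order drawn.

993, 6, 111, 216, 321, 426, 531

Selection 1: 993
Selection 2: 993 + 105 = 1098 → 1098 − 1092 = 6
Selection 3: 6 + 105 = 111
Selection 4: 111 + 105 = 216
Selection 5: 216 + 105 = 321
Selection 6: 321 + 105 = 426
Selection 7: 426 + 105 = 531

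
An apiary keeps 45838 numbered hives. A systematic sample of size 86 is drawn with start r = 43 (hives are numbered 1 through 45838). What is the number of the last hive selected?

k = 45838/86 = 533
86th selection = r + (86−1)·k = 43 + 85×533 = 43 + 45305 = 45348

45348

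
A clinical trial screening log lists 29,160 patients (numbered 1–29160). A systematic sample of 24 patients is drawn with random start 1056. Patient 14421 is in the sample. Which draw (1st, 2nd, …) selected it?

k = 29160/24 = 1215
position = (14421 − 1056)/1215 + 1 = 13365/1215 + 1 = 11 + 1 = 12

12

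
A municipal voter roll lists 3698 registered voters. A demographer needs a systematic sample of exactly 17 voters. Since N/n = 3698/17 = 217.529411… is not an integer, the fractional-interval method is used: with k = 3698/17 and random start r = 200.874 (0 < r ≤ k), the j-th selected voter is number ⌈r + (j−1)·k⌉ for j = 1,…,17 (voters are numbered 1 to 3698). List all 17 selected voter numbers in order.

201, 419, 636, 854, 1071, 1289, 1507, 1724, 1942, 2159, 2377, 2594, 2812, 3029, 3247, 3464, 3682

j=1: r + 0k = 200.874 → ⌈·⌉ = 201
j=2: r + 1k = 418.403411… → ⌈·⌉ = 419
j=3: r + 2k = 635.932823… → ⌈·⌉ = 636
j=4: r + 3k = 853.462235… → ⌈·⌉ = 854
j=5: r + 4k = 1070.991647… → ⌈·⌉ = 1071
j=6: r + 5k = 1288.521058… → ⌈·⌉ = 1289
j=7: r + 6k = 1506.050470… → ⌈·⌉ = 1507
j=8: r + 7k = 1723.579882… → ⌈·⌉ = 1724
j=9: r + 8k = 1941.109294… → ⌈·⌉ = 1942
j=10: r + 9k = 2158.638705… → ⌈·⌉ = 2159
j=11: r + 10k = 2376.168117… → ⌈·⌉ = 2377
j=12: r + 11k = 2593.697529… → ⌈·⌉ = 2594
j=13: r + 12k = 2811.226941… → ⌈·⌉ = 2812
j=14: r + 13k = 3028.756352… → ⌈·⌉ = 3029
j=15: r + 14k = 3246.285764… → ⌈·⌉ = 3247
j=16: r + 15k = 3463.815176… → ⌈·⌉ = 3464
j=17: r + 16k = 3681.344588… → ⌈·⌉ = 3682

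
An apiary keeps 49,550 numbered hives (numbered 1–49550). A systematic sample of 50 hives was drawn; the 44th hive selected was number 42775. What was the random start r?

k = 49550/50 = 991
r = 42775 − (44−1)×991 = 42775 − 42613 = 162

162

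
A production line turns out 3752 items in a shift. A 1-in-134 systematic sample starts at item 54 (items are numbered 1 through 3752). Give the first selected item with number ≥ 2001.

k = 134
Steps past start: ⌈(2001 − 54)/134⌉ = ⌈1947/134⌉ = 15
Selected item: 54 + 15×134 = 2064

2064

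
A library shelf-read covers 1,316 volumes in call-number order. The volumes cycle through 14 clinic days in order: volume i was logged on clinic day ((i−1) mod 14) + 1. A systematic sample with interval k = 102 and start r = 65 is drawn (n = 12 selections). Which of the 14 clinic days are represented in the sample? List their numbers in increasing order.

1, 3, 5, 7, 9, 11, 13

Consecutive selections differ by k = 102, so their clinic day numbers differ by 102 mod 14 = 4.
gcd(102, 14) = 2, so the sample visits 14/2 = 7 distinct residues mod 14.
Start 65 is clinic day 9; the clinic days hit are 1, 3, 5, 7, 9, 11, 13.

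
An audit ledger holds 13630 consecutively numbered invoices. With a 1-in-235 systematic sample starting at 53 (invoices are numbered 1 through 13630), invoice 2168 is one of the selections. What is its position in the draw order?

10

k = 235
position = (2168 − 53)/235 + 1 = 2115/235 + 1 = 9 + 1 = 10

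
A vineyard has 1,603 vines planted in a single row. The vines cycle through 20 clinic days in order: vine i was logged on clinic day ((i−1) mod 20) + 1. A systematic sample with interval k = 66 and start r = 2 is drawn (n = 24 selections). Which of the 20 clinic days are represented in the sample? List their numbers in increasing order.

2, 4, 6, 8, 10, 12, 14, 16, 18, 20

Consecutive selections differ by k = 66, so their clinic day numbers differ by 66 mod 20 = 6.
gcd(66, 20) = 2, so the sample visits 20/2 = 10 distinct residues mod 20.
Start 2 is clinic day 2; the clinic days hit are 2, 4, 6, 8, 10, 12, 14, 16, 18, 20.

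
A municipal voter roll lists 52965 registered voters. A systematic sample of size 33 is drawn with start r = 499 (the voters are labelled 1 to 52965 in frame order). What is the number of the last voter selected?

51859

k = 52965/33 = 1605
33rd selection = r + (33−1)·k = 499 + 32×1605 = 499 + 51360 = 51859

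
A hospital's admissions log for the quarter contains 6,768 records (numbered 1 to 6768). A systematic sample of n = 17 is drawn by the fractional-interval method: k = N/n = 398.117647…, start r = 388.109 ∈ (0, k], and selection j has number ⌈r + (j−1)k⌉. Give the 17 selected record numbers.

389, 787, 1185, 1583, 1981, 2379, 2777, 3175, 3574, 3972, 4370, 4768, 5166, 5564, 5962, 6360, 6758

j=1: r + 0k = 388.109 → ⌈·⌉ = 389
j=2: r + 1k = 786.226647… → ⌈·⌉ = 787
j=3: r + 2k = 1184.344294… → ⌈·⌉ = 1185
j=4: r + 3k = 1582.461941… → ⌈·⌉ = 1583
j=5: r + 4k = 1980.579588… → ⌈·⌉ = 1981
j=6: r + 5k = 2378.697235… → ⌈·⌉ = 2379
j=7: r + 6k = 2776.814882… → ⌈·⌉ = 2777
j=8: r + 7k = 3174.932529… → ⌈·⌉ = 3175
j=9: r + 8k = 3573.050176… → ⌈·⌉ = 3574
j=10: r + 9k = 3971.167823… → ⌈·⌉ = 3972
j=11: r + 10k = 4369.285470… → ⌈·⌉ = 4370
j=12: r + 11k = 4767.403117… → ⌈·⌉ = 4768
j=13: r + 12k = 5165.520764… → ⌈·⌉ = 5166
j=14: r + 13k = 5563.638411… → ⌈·⌉ = 5564
j=15: r + 14k = 5961.756058… → ⌈·⌉ = 5962
j=16: r + 15k = 6359.873705… → ⌈·⌉ = 6360
j=17: r + 16k = 6757.991352… → ⌈·⌉ = 6758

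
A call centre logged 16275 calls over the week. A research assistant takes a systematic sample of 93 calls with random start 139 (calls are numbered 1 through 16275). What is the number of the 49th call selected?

k = 16275/93 = 175
49th selection = r + (49−1)·k = 139 + 48×175 = 139 + 8400 = 8539

8539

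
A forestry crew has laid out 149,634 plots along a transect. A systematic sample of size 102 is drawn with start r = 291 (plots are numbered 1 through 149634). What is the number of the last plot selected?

k = 149634/102 = 1467
102nd selection = r + (102−1)·k = 291 + 101×1467 = 291 + 148167 = 148458

148458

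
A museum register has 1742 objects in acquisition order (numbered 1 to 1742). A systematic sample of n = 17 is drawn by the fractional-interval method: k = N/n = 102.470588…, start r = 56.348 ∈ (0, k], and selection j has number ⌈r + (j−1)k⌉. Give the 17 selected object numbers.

j=1: r + 0k = 56.348 → ⌈·⌉ = 57
j=2: r + 1k = 158.818588… → ⌈·⌉ = 159
j=3: r + 2k = 261.289176… → ⌈·⌉ = 262
j=4: r + 3k = 363.759764… → ⌈·⌉ = 364
j=5: r + 4k = 466.230352… → ⌈·⌉ = 467
j=6: r + 5k = 568.700941… → ⌈·⌉ = 569
j=7: r + 6k = 671.171529… → ⌈·⌉ = 672
j=8: r + 7k = 773.642117… → ⌈·⌉ = 774
j=9: r + 8k = 876.112705… → ⌈·⌉ = 877
j=10: r + 9k = 978.583294… → ⌈·⌉ = 979
j=11: r + 10k = 1081.053882… → ⌈·⌉ = 1082
j=12: r + 11k = 1183.524470… → ⌈·⌉ = 1184
j=13: r + 12k = 1285.995058… → ⌈·⌉ = 1286
j=14: r + 13k = 1388.465647… → ⌈·⌉ = 1389
j=15: r + 14k = 1490.936235… → ⌈·⌉ = 1491
j=16: r + 15k = 1593.406823… → ⌈·⌉ = 1594
j=17: r + 16k = 1695.877411… → ⌈·⌉ = 1696

57, 159, 262, 364, 467, 569, 672, 774, 877, 979, 1082, 1184, 1286, 1389, 1491, 1594, 1696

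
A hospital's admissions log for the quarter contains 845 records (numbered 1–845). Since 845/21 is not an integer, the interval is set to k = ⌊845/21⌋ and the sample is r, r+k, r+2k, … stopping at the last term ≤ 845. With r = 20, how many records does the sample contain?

k = ⌊845/21⌋ = 40
Achieved size = ⌊(845 − 20)/40⌋ + 1 = ⌊825/40⌋ + 1 = 20 + 1 = 21
(last selection: 20 + 20×40 = 820 ≤ 845; next would be 860 > 845)

21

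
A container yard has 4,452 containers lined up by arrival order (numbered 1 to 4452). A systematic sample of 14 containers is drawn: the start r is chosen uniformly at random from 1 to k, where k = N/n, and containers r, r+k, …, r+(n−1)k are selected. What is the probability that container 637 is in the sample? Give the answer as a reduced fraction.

k = 4452/14 = 318.
Container 637 is selected iff r ≡ 637 (mod 318); exactly one such r in {1,…,318}.
Inclusion probability = 1/318.

1/318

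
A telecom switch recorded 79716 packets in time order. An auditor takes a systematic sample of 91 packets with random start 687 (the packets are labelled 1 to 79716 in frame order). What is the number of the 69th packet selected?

60255

k = 79716/91 = 876
69th selection = r + (69−1)·k = 687 + 68×876 = 687 + 59568 = 60255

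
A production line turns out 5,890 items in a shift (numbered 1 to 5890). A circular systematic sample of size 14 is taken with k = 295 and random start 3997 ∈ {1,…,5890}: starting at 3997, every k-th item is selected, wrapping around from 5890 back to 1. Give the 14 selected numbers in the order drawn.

Selection 1: 3997
Selection 2: 3997 + 295 = 4292
Selection 3: 4292 + 295 = 4587
Selection 4: 4587 + 295 = 4882
Selection 5: 4882 + 295 = 5177
Selection 6: 5177 + 295 = 5472
Selection 7: 5472 + 295 = 5767
Selection 8: 5767 + 295 = 6062 → 6062 − 5890 = 172
Selection 9: 172 + 295 = 467
Selection 10: 467 + 295 = 762
Selection 11: 762 + 295 = 1057
Selection 12: 1057 + 295 = 1352
Selection 13: 1352 + 295 = 1647
Selection 14: 1647 + 295 = 1942

3997, 4292, 4587, 4882, 5177, 5472, 5767, 172, 467, 762, 1057, 1352, 1647, 1942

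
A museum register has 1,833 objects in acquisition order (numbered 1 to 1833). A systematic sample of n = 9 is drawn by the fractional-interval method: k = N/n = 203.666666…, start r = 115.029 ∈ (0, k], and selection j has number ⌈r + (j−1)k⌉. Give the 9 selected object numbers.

116, 319, 523, 727, 930, 1134, 1338, 1541, 1745

j=1: r + 0k = 115.029 → ⌈·⌉ = 116
j=2: r + 1k = 318.695666… → ⌈·⌉ = 319
j=3: r + 2k = 522.362333… → ⌈·⌉ = 523
j=4: r + 3k = 726.029 → ⌈·⌉ = 727
j=5: r + 4k = 929.695666… → ⌈·⌉ = 930
j=6: r + 5k = 1133.362333… → ⌈·⌉ = 1134
j=7: r + 6k = 1337.029 → ⌈·⌉ = 1338
j=8: r + 7k = 1540.695666… → ⌈·⌉ = 1541
j=9: r + 8k = 1744.362333… → ⌈·⌉ = 1745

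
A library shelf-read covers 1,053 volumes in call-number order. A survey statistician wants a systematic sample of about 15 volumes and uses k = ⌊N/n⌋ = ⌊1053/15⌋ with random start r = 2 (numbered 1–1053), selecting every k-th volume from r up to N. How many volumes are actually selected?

k = ⌊1053/15⌋ = 70
Achieved size = ⌊(1053 − 2)/70⌋ + 1 = ⌊1051/70⌋ + 1 = 15 + 1 = 16
(last selection: 2 + 15×70 = 1052 ≤ 1053; next would be 1122 > 1053)

16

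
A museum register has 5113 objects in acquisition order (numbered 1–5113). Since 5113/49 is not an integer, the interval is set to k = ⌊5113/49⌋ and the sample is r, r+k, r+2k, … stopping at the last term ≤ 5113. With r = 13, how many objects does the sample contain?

50

k = ⌊5113/49⌋ = 104
Achieved size = ⌊(5113 − 13)/104⌋ + 1 = ⌊5100/104⌋ + 1 = 49 + 1 = 50
(last selection: 13 + 49×104 = 5109 ≤ 5113; next would be 5213 > 5113)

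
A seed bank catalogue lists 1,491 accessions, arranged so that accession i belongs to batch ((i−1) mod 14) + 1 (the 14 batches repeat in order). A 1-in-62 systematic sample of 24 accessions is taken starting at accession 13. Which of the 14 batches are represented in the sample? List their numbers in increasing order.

1, 3, 5, 7, 9, 11, 13

Consecutive selections differ by k = 62, so their batch numbers differ by 62 mod 14 = 6.
gcd(62, 14) = 2, so the sample visits 14/2 = 7 distinct residues mod 14.
Start 13 is batch 13; the batches hit are 1, 3, 5, 7, 9, 11, 13.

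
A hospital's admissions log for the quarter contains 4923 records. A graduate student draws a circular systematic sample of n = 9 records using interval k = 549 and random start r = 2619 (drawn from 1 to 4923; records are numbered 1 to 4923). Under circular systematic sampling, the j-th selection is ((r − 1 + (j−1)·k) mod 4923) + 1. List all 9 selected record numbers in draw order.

2619, 3168, 3717, 4266, 4815, 441, 990, 1539, 2088

Selection 1: 2619
Selection 2: 2619 + 549 = 3168
Selection 3: 3168 + 549 = 3717
Selection 4: 3717 + 549 = 4266
Selection 5: 4266 + 549 = 4815
Selection 6: 4815 + 549 = 5364 → 5364 − 4923 = 441
Selection 7: 441 + 549 = 990
Selection 8: 990 + 549 = 1539
Selection 9: 1539 + 549 = 2088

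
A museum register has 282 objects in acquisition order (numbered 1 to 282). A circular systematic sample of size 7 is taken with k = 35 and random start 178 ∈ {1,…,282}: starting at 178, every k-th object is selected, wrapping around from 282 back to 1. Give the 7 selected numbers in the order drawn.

Selection 1: 178
Selection 2: 178 + 35 = 213
Selection 3: 213 + 35 = 248
Selection 4: 248 + 35 = 283 → 283 − 282 = 1
Selection 5: 1 + 35 = 36
Selection 6: 36 + 35 = 71
Selection 7: 71 + 35 = 106

178, 213, 248, 1, 36, 71, 106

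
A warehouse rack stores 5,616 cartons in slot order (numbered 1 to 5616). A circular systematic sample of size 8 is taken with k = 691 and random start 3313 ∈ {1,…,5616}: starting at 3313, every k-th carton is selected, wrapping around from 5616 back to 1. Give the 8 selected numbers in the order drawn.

Selection 1: 3313
Selection 2: 3313 + 691 = 4004
Selection 3: 4004 + 691 = 4695
Selection 4: 4695 + 691 = 5386
Selection 5: 5386 + 691 = 6077 → 6077 − 5616 = 461
Selection 6: 461 + 691 = 1152
Selection 7: 1152 + 691 = 1843
Selection 8: 1843 + 691 = 2534

3313, 4004, 4695, 5386, 461, 1152, 1843, 2534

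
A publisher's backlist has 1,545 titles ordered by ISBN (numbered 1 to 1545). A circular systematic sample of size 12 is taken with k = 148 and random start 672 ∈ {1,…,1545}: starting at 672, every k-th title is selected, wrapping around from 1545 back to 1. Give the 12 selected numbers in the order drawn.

672, 820, 968, 1116, 1264, 1412, 15, 163, 311, 459, 607, 755

Selection 1: 672
Selection 2: 672 + 148 = 820
Selection 3: 820 + 148 = 968
Selection 4: 968 + 148 = 1116
Selection 5: 1116 + 148 = 1264
Selection 6: 1264 + 148 = 1412
Selection 7: 1412 + 148 = 1560 → 1560 − 1545 = 15
Selection 8: 15 + 148 = 163
Selection 9: 163 + 148 = 311
Selection 10: 311 + 148 = 459
Selection 11: 459 + 148 = 607
Selection 12: 607 + 148 = 755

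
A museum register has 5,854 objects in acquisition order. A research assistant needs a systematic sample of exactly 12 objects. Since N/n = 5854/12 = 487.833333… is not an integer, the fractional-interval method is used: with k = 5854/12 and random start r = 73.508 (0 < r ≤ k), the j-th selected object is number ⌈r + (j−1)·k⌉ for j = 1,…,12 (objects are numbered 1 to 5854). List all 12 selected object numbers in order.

j=1: r + 0k = 73.508 → ⌈·⌉ = 74
j=2: r + 1k = 561.341333… → ⌈·⌉ = 562
j=3: r + 2k = 1049.174666… → ⌈·⌉ = 1050
j=4: r + 3k = 1537.008 → ⌈·⌉ = 1538
j=5: r + 4k = 2024.841333… → ⌈·⌉ = 2025
j=6: r + 5k = 2512.674666… → ⌈·⌉ = 2513
j=7: r + 6k = 3000.508 → ⌈·⌉ = 3001
j=8: r + 7k = 3488.341333… → ⌈·⌉ = 3489
j=9: r + 8k = 3976.174666… → ⌈·⌉ = 3977
j=10: r + 9k = 4464.008 → ⌈·⌉ = 4465
j=11: r + 10k = 4951.841333… → ⌈·⌉ = 4952
j=12: r + 11k = 5439.674666… → ⌈·⌉ = 5440

74, 562, 1050, 1538, 2025, 2513, 3001, 3489, 3977, 4465, 4952, 5440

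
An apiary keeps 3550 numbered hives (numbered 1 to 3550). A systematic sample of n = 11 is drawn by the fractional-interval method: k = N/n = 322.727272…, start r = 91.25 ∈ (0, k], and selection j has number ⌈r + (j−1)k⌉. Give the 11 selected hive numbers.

j=1: r + 0k = 91.25 → ⌈·⌉ = 92
j=2: r + 1k = 413.977272… → ⌈·⌉ = 414
j=3: r + 2k = 736.704545… → ⌈·⌉ = 737
j=4: r + 3k = 1059.431818… → ⌈·⌉ = 1060
j=5: r + 4k = 1382.159090… → ⌈·⌉ = 1383
j=6: r + 5k = 1704.886363… → ⌈·⌉ = 1705
j=7: r + 6k = 2027.613636… → ⌈·⌉ = 2028
j=8: r + 7k = 2350.340909… → ⌈·⌉ = 2351
j=9: r + 8k = 2673.068181… → ⌈·⌉ = 2674
j=10: r + 9k = 2995.795454… → ⌈·⌉ = 2996
j=11: r + 10k = 3318.522727… → ⌈·⌉ = 3319

92, 414, 737, 1060, 1383, 1705, 2028, 2351, 2674, 2996, 3319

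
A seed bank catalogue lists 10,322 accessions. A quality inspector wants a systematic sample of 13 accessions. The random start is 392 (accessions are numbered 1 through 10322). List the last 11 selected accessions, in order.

1980, 2774, 3568, 4362, 5156, 5950, 6744, 7538, 8332, 9126, 9920

k = N/n = 10322/13 = 794
3rd selection = 392 + 2×794 = 1980
4th: 1980 + 794 = 2774
5th: 2774 + 794 = 3568
6th: 3568 + 794 = 4362
7th: 4362 + 794 = 5156
8th: 5156 + 794 = 5950
9th: 5950 + 794 = 6744
10th: 6744 + 794 = 7538
11th: 7538 + 794 = 8332
12th: 8332 + 794 = 9126
13th: 9126 + 794 = 9920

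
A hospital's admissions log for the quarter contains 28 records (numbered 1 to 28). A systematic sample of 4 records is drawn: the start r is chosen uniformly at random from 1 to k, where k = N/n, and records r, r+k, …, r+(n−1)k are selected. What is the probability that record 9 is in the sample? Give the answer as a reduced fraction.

k = 28/4 = 7.
Record 9 is selected iff r ≡ 9 (mod 7); exactly one such r in {1,…,7}.
Inclusion probability = 1/7.

1/7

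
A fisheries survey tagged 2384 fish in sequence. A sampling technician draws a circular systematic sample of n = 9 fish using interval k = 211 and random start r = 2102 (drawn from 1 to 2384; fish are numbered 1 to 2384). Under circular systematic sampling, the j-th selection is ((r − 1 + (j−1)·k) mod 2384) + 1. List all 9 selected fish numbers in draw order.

Selection 1: 2102
Selection 2: 2102 + 211 = 2313
Selection 3: 2313 + 211 = 2524 → 2524 − 2384 = 140
Selection 4: 140 + 211 = 351
Selection 5: 351 + 211 = 562
Selection 6: 562 + 211 = 773
Selection 7: 773 + 211 = 984
Selection 8: 984 + 211 = 1195
Selection 9: 1195 + 211 = 1406

2102, 2313, 140, 351, 562, 773, 984, 1195, 1406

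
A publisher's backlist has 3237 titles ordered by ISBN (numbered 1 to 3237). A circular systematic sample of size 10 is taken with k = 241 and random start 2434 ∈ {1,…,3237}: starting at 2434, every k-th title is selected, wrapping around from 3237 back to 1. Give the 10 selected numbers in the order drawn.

2434, 2675, 2916, 3157, 161, 402, 643, 884, 1125, 1366

Selection 1: 2434
Selection 2: 2434 + 241 = 2675
Selection 3: 2675 + 241 = 2916
Selection 4: 2916 + 241 = 3157
Selection 5: 3157 + 241 = 3398 → 3398 − 3237 = 161
Selection 6: 161 + 241 = 402
Selection 7: 402 + 241 = 643
Selection 8: 643 + 241 = 884
Selection 9: 884 + 241 = 1125
Selection 10: 1125 + 241 = 1366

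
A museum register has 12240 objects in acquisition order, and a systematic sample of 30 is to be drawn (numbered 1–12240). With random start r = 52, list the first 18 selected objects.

k = N/n = 12240/30 = 408
object 1: 52
object 2: 52 + 408 = 460
object 3: 460 + 408 = 868
object 4: 868 + 408 = 1276
object 5: 1276 + 408 = 1684
object 6: 1684 + 408 = 2092
object 7: 2092 + 408 = 2500
object 8: 2500 + 408 = 2908
object 9: 2908 + 408 = 3316
object 10: 3316 + 408 = 3724
object 11: 3724 + 408 = 4132
object 12: 4132 + 408 = 4540
object 13: 4540 + 408 = 4948
object 14: 4948 + 408 = 5356
object 15: 5356 + 408 = 5764
object 16: 5764 + 408 = 6172
object 17: 6172 + 408 = 6580
object 18: 6580 + 408 = 6988

52, 460, 868, 1276, 1684, 2092, 2500, 2908, 3316, 3724, 4132, 4540, 4948, 5356, 5764, 6172, 6580, 6988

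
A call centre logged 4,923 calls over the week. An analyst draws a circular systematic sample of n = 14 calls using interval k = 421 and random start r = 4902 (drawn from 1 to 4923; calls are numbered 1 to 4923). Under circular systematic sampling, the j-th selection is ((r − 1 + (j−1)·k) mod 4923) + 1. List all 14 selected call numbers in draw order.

4902, 400, 821, 1242, 1663, 2084, 2505, 2926, 3347, 3768, 4189, 4610, 108, 529

Selection 1: 4902
Selection 2: 4902 + 421 = 5323 → 5323 − 4923 = 400
Selection 3: 400 + 421 = 821
Selection 4: 821 + 421 = 1242
Selection 5: 1242 + 421 = 1663
Selection 6: 1663 + 421 = 2084
Selection 7: 2084 + 421 = 2505
Selection 8: 2505 + 421 = 2926
Selection 9: 2926 + 421 = 3347
Selection 10: 3347 + 421 = 3768
Selection 11: 3768 + 421 = 4189
Selection 12: 4189 + 421 = 4610
Selection 13: 4610 + 421 = 5031 → 5031 − 4923 = 108
Selection 14: 108 + 421 = 529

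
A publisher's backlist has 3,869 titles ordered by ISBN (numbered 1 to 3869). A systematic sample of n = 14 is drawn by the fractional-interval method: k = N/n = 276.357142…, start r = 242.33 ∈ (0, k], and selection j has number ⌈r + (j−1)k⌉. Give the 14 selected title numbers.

j=1: r + 0k = 242.33 → ⌈·⌉ = 243
j=2: r + 1k = 518.687142… → ⌈·⌉ = 519
j=3: r + 2k = 795.044285… → ⌈·⌉ = 796
j=4: r + 3k = 1071.401428… → ⌈·⌉ = 1072
j=5: r + 4k = 1347.758571… → ⌈·⌉ = 1348
j=6: r + 5k = 1624.115714… → ⌈·⌉ = 1625
j=7: r + 6k = 1900.472857… → ⌈·⌉ = 1901
j=8: r + 7k = 2176.83 → ⌈·⌉ = 2177
j=9: r + 8k = 2453.187142… → ⌈·⌉ = 2454
j=10: r + 9k = 2729.544285… → ⌈·⌉ = 2730
j=11: r + 10k = 3005.901428… → ⌈·⌉ = 3006
j=12: r + 11k = 3282.258571… → ⌈·⌉ = 3283
j=13: r + 12k = 3558.615714… → ⌈·⌉ = 3559
j=14: r + 13k = 3834.972857… → ⌈·⌉ = 3835

243, 519, 796, 1072, 1348, 1625, 1901, 2177, 2454, 2730, 3006, 3283, 3559, 3835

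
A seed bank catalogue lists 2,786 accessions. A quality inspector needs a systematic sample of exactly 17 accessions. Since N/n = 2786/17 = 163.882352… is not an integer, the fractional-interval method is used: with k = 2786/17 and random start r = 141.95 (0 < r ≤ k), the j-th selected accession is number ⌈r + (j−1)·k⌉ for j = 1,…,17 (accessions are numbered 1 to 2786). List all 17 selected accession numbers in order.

142, 306, 470, 634, 798, 962, 1126, 1290, 1454, 1617, 1781, 1945, 2109, 2273, 2437, 2601, 2765

j=1: r + 0k = 141.95 → ⌈·⌉ = 142
j=2: r + 1k = 305.832352… → ⌈·⌉ = 306
j=3: r + 2k = 469.714705… → ⌈·⌉ = 470
j=4: r + 3k = 633.597058… → ⌈·⌉ = 634
j=5: r + 4k = 797.479411… → ⌈·⌉ = 798
j=6: r + 5k = 961.361764… → ⌈·⌉ = 962
j=7: r + 6k = 1125.244117… → ⌈·⌉ = 1126
j=8: r + 7k = 1289.126470… → ⌈·⌉ = 1290
j=9: r + 8k = 1453.008823… → ⌈·⌉ = 1454
j=10: r + 9k = 1616.891176… → ⌈·⌉ = 1617
j=11: r + 10k = 1780.773529… → ⌈·⌉ = 1781
j=12: r + 11k = 1944.655882… → ⌈·⌉ = 1945
j=13: r + 12k = 2108.538235… → ⌈·⌉ = 2109
j=14: r + 13k = 2272.420588… → ⌈·⌉ = 2273
j=15: r + 14k = 2436.302941… → ⌈·⌉ = 2437
j=16: r + 15k = 2600.185294… → ⌈·⌉ = 2601
j=17: r + 16k = 2764.067647… → ⌈·⌉ = 2765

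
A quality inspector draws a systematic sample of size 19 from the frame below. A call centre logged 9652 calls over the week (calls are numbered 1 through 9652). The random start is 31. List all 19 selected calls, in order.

k = N/n = 9652/19 = 508
call 1: 31
call 2: 31 + 508 = 539
call 3: 539 + 508 = 1047
call 4: 1047 + 508 = 1555
call 5: 1555 + 508 = 2063
call 6: 2063 + 508 = 2571
call 7: 2571 + 508 = 3079
call 8: 3079 + 508 = 3587
call 9: 3587 + 508 = 4095
call 10: 4095 + 508 = 4603
call 11: 4603 + 508 = 5111
call 12: 5111 + 508 = 5619
call 13: 5619 + 508 = 6127
call 14: 6127 + 508 = 6635
call 15: 6635 + 508 = 7143
call 16: 7143 + 508 = 7651
call 17: 7651 + 508 = 8159
call 18: 8159 + 508 = 8667
call 19: 8667 + 508 = 9175

31, 539, 1047, 1555, 2063, 2571, 3079, 3587, 4095, 4603, 5111, 5619, 6127, 6635, 7143, 7651, 8159, 8667, 9175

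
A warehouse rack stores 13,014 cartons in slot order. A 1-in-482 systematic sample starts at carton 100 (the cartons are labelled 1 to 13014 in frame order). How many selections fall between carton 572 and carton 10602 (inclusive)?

21

k = 482
First selection ≥ 572: 100 + ⌈(572−100)/482⌉·482 = 100 + 1×482 = 582
Last selection ≤ 10602: 100 + ⌊(10602−100)/482⌋·482 = 100 + 21×482 = 10222
Count = 21 − 1 + 1 = 21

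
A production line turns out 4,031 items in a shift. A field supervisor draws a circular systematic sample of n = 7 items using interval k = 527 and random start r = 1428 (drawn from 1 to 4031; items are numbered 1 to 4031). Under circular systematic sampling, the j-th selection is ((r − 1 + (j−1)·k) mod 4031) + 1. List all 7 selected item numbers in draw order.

1428, 1955, 2482, 3009, 3536, 32, 559

Selection 1: 1428
Selection 2: 1428 + 527 = 1955
Selection 3: 1955 + 527 = 2482
Selection 4: 2482 + 527 = 3009
Selection 5: 3009 + 527 = 3536
Selection 6: 3536 + 527 = 4063 → 4063 − 4031 = 32
Selection 7: 32 + 527 = 559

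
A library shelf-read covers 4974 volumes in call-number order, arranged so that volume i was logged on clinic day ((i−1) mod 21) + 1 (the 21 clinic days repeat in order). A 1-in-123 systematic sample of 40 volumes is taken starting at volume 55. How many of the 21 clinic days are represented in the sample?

Consecutive selections differ by k = 123, so their clinic day numbers differ by 123 mod 21 = 18.
gcd(123, 21) = 3, so the sample visits 21/3 = 7 distinct residues mod 21.
Start 55 is clinic day 13; the clinic days hit are 1, 4, 7, 10, 13, 16, 19.

7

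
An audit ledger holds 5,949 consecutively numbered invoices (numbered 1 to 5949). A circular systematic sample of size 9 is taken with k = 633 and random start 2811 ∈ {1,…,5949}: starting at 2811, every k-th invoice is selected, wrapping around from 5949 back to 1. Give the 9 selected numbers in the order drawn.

Selection 1: 2811
Selection 2: 2811 + 633 = 3444
Selection 3: 3444 + 633 = 4077
Selection 4: 4077 + 633 = 4710
Selection 5: 4710 + 633 = 5343
Selection 6: 5343 + 633 = 5976 → 5976 − 5949 = 27
Selection 7: 27 + 633 = 660
Selection 8: 660 + 633 = 1293
Selection 9: 1293 + 633 = 1926

2811, 3444, 4077, 4710, 5343, 27, 660, 1293, 1926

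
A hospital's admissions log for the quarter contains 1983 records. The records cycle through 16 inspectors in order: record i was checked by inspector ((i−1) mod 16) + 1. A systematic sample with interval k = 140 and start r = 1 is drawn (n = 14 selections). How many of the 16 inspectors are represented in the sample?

4

Consecutive selections differ by k = 140, so their inspector numbers differ by 140 mod 16 = 12.
gcd(140, 16) = 4, so the sample visits 16/4 = 4 distinct residues mod 16.
Start 1 is inspector 1; the inspectors hit are 1, 5, 9, 13.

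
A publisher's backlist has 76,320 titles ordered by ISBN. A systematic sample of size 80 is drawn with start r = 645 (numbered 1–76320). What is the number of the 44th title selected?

41667

k = 76320/80 = 954
44th selection = r + (44−1)·k = 645 + 43×954 = 645 + 41022 = 41667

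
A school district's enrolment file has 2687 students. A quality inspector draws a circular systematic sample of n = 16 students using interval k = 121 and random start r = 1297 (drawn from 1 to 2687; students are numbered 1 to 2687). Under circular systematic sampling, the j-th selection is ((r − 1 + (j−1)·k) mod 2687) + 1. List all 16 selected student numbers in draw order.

Selection 1: 1297
Selection 2: 1297 + 121 = 1418
Selection 3: 1418 + 121 = 1539
Selection 4: 1539 + 121 = 1660
Selection 5: 1660 + 121 = 1781
Selection 6: 1781 + 121 = 1902
Selection 7: 1902 + 121 = 2023
Selection 8: 2023 + 121 = 2144
Selection 9: 2144 + 121 = 2265
Selection 10: 2265 + 121 = 2386
Selection 11: 2386 + 121 = 2507
Selection 12: 2507 + 121 = 2628
Selection 13: 2628 + 121 = 2749 → 2749 − 2687 = 62
Selection 14: 62 + 121 = 183
Selection 15: 183 + 121 = 304
Selection 16: 304 + 121 = 425

1297, 1418, 1539, 1660, 1781, 1902, 2023, 2144, 2265, 2386, 2507, 2628, 62, 183, 304, 425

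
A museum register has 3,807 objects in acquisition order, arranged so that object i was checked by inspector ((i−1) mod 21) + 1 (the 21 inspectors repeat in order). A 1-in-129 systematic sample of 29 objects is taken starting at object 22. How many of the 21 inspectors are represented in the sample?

7

Consecutive selections differ by k = 129, so their inspector numbers differ by 129 mod 21 = 3.
gcd(129, 21) = 3, so the sample visits 21/3 = 7 distinct residues mod 21.
Start 22 is inspector 1; the inspectors hit are 1, 4, 7, 10, 13, 16, 19.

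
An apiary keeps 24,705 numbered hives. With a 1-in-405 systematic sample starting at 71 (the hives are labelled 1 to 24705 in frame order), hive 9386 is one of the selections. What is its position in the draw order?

24

k = 405
position = (9386 − 71)/405 + 1 = 9315/405 + 1 = 23 + 1 = 24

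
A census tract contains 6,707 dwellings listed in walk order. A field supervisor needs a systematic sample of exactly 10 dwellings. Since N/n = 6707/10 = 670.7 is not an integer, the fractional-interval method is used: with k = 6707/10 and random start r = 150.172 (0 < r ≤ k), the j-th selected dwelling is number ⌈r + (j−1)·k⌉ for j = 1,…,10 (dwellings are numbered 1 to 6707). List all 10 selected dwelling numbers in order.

151, 821, 1492, 2163, 2833, 3504, 4175, 4846, 5516, 6187

j=1: r + 0k = 150.172 → ⌈·⌉ = 151
j=2: r + 1k = 820.872 → ⌈·⌉ = 821
j=3: r + 2k = 1491.572 → ⌈·⌉ = 1492
j=4: r + 3k = 2162.272 → ⌈·⌉ = 2163
j=5: r + 4k = 2832.972 → ⌈·⌉ = 2833
j=6: r + 5k = 3503.672 → ⌈·⌉ = 3504
j=7: r + 6k = 4174.372 → ⌈·⌉ = 4175
j=8: r + 7k = 4845.072 → ⌈·⌉ = 4846
j=9: r + 8k = 5515.772 → ⌈·⌉ = 5516
j=10: r + 9k = 6186.472 → ⌈·⌉ = 6187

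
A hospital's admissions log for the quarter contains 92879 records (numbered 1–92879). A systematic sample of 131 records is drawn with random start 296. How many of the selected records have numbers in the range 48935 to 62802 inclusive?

20

k = 92879/131 = 709
First selection ≥ 48935: 296 + ⌈(48935−296)/709⌉·709 = 296 + 69×709 = 49217
Last selection ≤ 62802: 296 + ⌊(62802−296)/709⌋·709 = 296 + 88×709 = 62688
Count = 88 − 69 + 1 = 20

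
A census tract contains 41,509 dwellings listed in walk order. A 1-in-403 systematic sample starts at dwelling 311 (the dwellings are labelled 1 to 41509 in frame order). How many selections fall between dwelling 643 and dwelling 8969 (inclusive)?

21

k = 403
First selection ≥ 643: 311 + ⌈(643−311)/403⌉·403 = 311 + 1×403 = 714
Last selection ≤ 8969: 311 + ⌊(8969−311)/403⌋·403 = 311 + 21×403 = 8774
Count = 21 − 1 + 1 = 21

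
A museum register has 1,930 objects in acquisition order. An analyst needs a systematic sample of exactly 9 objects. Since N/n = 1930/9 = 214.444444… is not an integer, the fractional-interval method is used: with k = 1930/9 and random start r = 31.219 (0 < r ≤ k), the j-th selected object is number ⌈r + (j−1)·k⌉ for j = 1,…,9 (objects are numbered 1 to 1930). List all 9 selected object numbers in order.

j=1: r + 0k = 31.219 → ⌈·⌉ = 32
j=2: r + 1k = 245.663444… → ⌈·⌉ = 246
j=3: r + 2k = 460.107888… → ⌈·⌉ = 461
j=4: r + 3k = 674.552333… → ⌈·⌉ = 675
j=5: r + 4k = 888.996777… → ⌈·⌉ = 889
j=6: r + 5k = 1103.441222… → ⌈·⌉ = 1104
j=7: r + 6k = 1317.885666… → ⌈·⌉ = 1318
j=8: r + 7k = 1532.330111… → ⌈·⌉ = 1533
j=9: r + 8k = 1746.774555… → ⌈·⌉ = 1747

32, 246, 461, 675, 889, 1104, 1318, 1533, 1747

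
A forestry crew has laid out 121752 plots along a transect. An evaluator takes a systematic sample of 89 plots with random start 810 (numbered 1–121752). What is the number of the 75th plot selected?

102042

k = 121752/89 = 1368
75th selection = r + (75−1)·k = 810 + 74×1368 = 810 + 101232 = 102042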